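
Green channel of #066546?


Color: #066546
R = 06 = 6
G = 65 = 101
B = 46 = 70
Green = 101


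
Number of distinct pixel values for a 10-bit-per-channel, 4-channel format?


Total bits = 10 bits/channel × 4 channels = 40 bits
Distinct pixel values = 2^40
= 1,099,511,627,776 pixel values


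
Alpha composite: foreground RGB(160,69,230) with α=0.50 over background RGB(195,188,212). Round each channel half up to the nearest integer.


C = α×F + (1-α)×B, with 1-α = 0.50
R: 0.50×160 + 0.50×195 = 80.00 + 97.50 = 177.50 → 178
G: 0.50×69 + 0.50×188 = 34.50 + 94.00 = 128.50 → 129
B: 0.50×230 + 0.50×212 = 115.00 + 106.00 = 221.00 → 221
= RGB(178, 129, 221)


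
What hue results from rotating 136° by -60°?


New hue = (H + rotation) mod 360
New hue = (136 -60) mod 360
= 76 mod 360
= 76°


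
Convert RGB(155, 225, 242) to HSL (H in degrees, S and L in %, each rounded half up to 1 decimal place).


Normalize: R'=155/255≈0.6078, G'=225/255≈0.8824, B'=242/255≈0.9490
Max=242/255, Min=155/255, Δ=Max-Min=87/255
L = (Max+Min)/2 = (242+155)/510 = 397/510 = 0.77843… → L = 77.8%
L > 0.5 → S = Δ/(2-Max-Min) = 87/(510-242-155) = 87/113 = 0.76991… → S = 77.0%
(the 1/255 factors cancel in S and H, so raw channel differences can be used)
Max is B' → H = 60 × ((R-G)/Δ + 4) = 60 × ((155-225)/87 + 4)
  -70/87 + 4 = -0.8045… + 4 = 3.1954…
  H = 60 × 3.1954… = 191.724…° → H = 191.7°
= HSL(191.7°, 77.0%, 77.8%)


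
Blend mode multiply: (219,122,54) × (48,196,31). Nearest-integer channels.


Multiply: C = A×B/255, rounded to nearest integer
R: 219×48/255 = 10512/255 ≈ 41.224 → 41
G: 122×196/255 = 23912/255 ≈ 93.773 → 94
B: 54×31/255 = 1674/255 ≈ 6.565 → 7
= RGB(41, 94, 7)


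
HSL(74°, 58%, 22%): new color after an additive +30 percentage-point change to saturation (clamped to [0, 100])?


Original S = 58%
Adjustment = +30 percentage points
New S = 58 + (30) = 88
Clamp to [0, 100] → 88
= HSL(74°, 88%, 22%)


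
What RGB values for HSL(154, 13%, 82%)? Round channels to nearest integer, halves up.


H=154°, S=0.13, L=0.82
C = (1-|2L-1|)×S = (1-|0.64|)×0.13 = 0.0468
H' = H/60 = 154/60 ≈ 2.5667; X = C×(1-|H' mod 2 - 1|) = 0.02652
m = L - C/2 = 0.82 - 0.0234 = 0.7966
Sector ⌊H'⌋ = 2 → (R',G',B') = (0.0, 0.0468, 0.02652)
RGB = ((R'+m)×255, (G'+m)×255, (B'+m)×255) = (203.133, 215.067, 209.8956)
Round half up → RGB(203, 215, 210)


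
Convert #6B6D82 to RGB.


6B → 107 (R)
6D → 109 (G)
82 → 130 (B)
= RGB(107, 109, 130)


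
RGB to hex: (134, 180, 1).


R = 134 → 86 (hex)
G = 180 → B4 (hex)
B = 1 → 01 (hex)
Hex = #86B401


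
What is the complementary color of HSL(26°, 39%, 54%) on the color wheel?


Complement = opposite side of color wheel = hue + 180°
H' = (26 + 180) mod 360 = 206°
S and L unchanged.
= HSL(206°, 39%, 54%)


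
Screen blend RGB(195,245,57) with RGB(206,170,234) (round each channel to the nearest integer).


Screen: C = 255 - (255-A)×(255-B)/255, rounded to nearest integer
R: 255 - (255-195)×(255-206)/255 = 255 - 2940/255 ≈ 255 - 11.529 = 243.471 → 243
G: 255 - (255-245)×(255-170)/255 = 255 - 850/255 ≈ 255 - 3.333 = 251.667 → 252
B: 255 - (255-57)×(255-234)/255 = 255 - 4158/255 ≈ 255 - 16.306 = 238.694 → 239
= RGB(243, 252, 239)


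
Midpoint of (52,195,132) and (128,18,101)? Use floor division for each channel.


Midpoint: each channel = ⌊(C₁+C₂)/2⌋
R: ⌊(52+128)/2⌋ = 90
G: ⌊(195+18)/2⌋ = 106
B: ⌊(132+101)/2⌋ = 116
= RGB(90, 106, 116)


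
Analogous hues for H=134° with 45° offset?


Base hue: 134°
Left analog: (134 - 45) mod 360 = 89°
Right analog: (134 + 45) mod 360 = 179°
Analogous hues = 89° and 179°


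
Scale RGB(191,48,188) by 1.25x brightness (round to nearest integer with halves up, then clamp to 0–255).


Multiply each channel by 1.25, round half up, clamp to [0, 255]
R: 191×1.25 = 238.75 → round → 239
G: 48×1.25 = 60
B: 188×1.25 = 235
= RGB(239, 60, 235)


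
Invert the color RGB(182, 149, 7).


Invert: (255-R, 255-G, 255-B)
R: 255-182 = 73
G: 255-149 = 106
B: 255-7 = 248
= RGB(73, 106, 248)


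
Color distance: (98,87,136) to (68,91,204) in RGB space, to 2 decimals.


d = √[(R₁-R₂)² + (G₁-G₂)² + (B₁-B₂)²]
d = √[(98-68)² + (87-91)² + (136-204)²]
d = √[900 + 16 + 4624]
d = √5540
d ≈ 74.43


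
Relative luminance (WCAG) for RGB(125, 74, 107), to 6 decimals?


Linearize each channel (sRGB transfer function): c = v/255; c_lin = c/12.92 if c ≤ 0.04045, else ((c+0.055)/1.055)^2.4
  R: 125/255 ≈ 0.490196 > 0.04045 → ((0.490196+0.055)/1.055)^2.4 ≈ 0.205079
  G: 74/255 ≈ 0.290196 > 0.04045 → ((0.290196+0.055)/1.055)^2.4 ≈ 0.068478
  B: 107/255 ≈ 0.419608 > 0.04045 → ((0.419608+0.055)/1.055)^2.4 ≈ 0.147027
R_lin = 0.205079, G_lin = 0.068478, B_lin = 0.147027
L = 0.2126×R + 0.7152×G + 0.0722×B
L = 0.2126×0.205079 + 0.7152×0.068478 + 0.0722×0.147027
L ≈ 0.103191


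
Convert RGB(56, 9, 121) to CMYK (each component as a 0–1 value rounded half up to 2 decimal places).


R'=56/255≈0.2196, G'=9/255≈0.0353, B'=121/255≈0.4745
K = 1 - max(R',G',B') = 1 - 121/255 = 134/255 = 0.52549… → 0.53
(1-R'-K)/(1-K) simplifies to (max-R)/max with max = 121:
C = (121-56)/121 = 65/121 = 0.53719… → 0.54
M = (121-9)/121 = 112/121 = 0.92561… → 0.93
Y = (121-121)/121 = 0/121 = 0 → 0.00
= CMYK(0.54, 0.93, 0.00, 0.53)


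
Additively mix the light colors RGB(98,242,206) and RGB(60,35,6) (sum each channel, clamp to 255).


Additive: each channel = min(255, C₁+C₂)
R: 98+60 = 158 → 158
G: 242+35 = 277 → 255
B: 206+6 = 212 → 212
= RGB(158, 255, 212)


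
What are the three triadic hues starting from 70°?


Triadic: equally spaced at 120° intervals
H1 = 70°
H2 = (70 + 120) mod 360 = 190°
H3 = (70 + 240) mod 360 = 310°
Triadic = 70°, 190°, 310°


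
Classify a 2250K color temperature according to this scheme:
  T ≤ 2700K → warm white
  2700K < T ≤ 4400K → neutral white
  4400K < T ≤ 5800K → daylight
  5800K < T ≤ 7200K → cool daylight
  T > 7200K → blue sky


Temperature: 2250K
2250K ≤ 2700K → warm white
Classification: warm white


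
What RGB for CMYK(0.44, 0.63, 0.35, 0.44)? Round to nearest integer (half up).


R = 255 × (1-C) × (1-K) = 255 × 0.56 × 0.56 = 79.968 → 80
G = 255 × (1-M) × (1-K) = 255 × 0.37 × 0.56 = 52.836 → 53
B = 255 × (1-Y) × (1-K) = 255 × 0.65 × 0.56 = 92.82 → 93
= RGB(80, 53, 93)


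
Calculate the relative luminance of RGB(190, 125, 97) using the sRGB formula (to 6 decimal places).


Linearize each channel (sRGB transfer function): c = v/255; c_lin = c/12.92 if c ≤ 0.04045, else ((c+0.055)/1.055)^2.4
  R: 190/255 ≈ 0.745098 > 0.04045 → ((0.745098+0.055)/1.055)^2.4 ≈ 0.514918
  G: 125/255 ≈ 0.490196 > 0.04045 → ((0.490196+0.055)/1.055)^2.4 ≈ 0.205079
  B: 97/255 ≈ 0.380392 > 0.04045 → ((0.380392+0.055)/1.055)^2.4 ≈ 0.119538
R_lin = 0.514918, G_lin = 0.205079, B_lin = 0.119538
L = 0.2126×R + 0.7152×G + 0.0722×B
L = 0.2126×0.514918 + 0.7152×0.205079 + 0.0722×0.119538
L ≈ 0.264774


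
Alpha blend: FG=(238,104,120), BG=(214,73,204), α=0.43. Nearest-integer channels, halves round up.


C = α×F + (1-α)×B, with 1-α = 0.57
R: 0.43×238 + 0.57×214 = 102.34 + 121.98 = 224.32 → 224
G: 0.43×104 + 0.57×73 = 44.72 + 41.61 = 86.33 → 86
B: 0.43×120 + 0.57×204 = 51.60 + 116.28 = 167.88 → 168
= RGB(224, 86, 168)


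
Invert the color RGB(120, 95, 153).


Invert: (255-R, 255-G, 255-B)
R: 255-120 = 135
G: 255-95 = 160
B: 255-153 = 102
= RGB(135, 160, 102)


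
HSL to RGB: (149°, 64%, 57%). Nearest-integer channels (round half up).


H=149°, S=0.64, L=0.57
C = (1-|2L-1|)×S = (1-|0.14|)×0.64 = 0.5504
H' = H/60 = 149/60 ≈ 2.4833; X = C×(1-|H' mod 2 - 1|) ≈ 0.2660
m = L - C/2 = 0.57 - 0.2752 = 0.2948
Sector ⌊H'⌋ = 2 → (R',G',B') = (0.0, 0.5504, ≈0.2660)
RGB = ((R'+m)×255, (G'+m)×255, (B'+m)×255) = (75.174, 215.526, 143.0108)
Round half up → RGB(75, 216, 143)


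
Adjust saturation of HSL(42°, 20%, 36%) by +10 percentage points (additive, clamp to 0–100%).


Original S = 20%
Adjustment = +10 percentage points
New S = 20 + (10) = 30
Clamp to [0, 100] → 30
= HSL(42°, 30%, 36%)


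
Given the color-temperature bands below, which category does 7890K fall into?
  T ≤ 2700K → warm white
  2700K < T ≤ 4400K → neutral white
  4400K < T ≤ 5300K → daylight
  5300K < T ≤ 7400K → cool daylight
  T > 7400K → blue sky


Temperature: 7890K
7890K > 7400K → blue sky
Classification: blue sky


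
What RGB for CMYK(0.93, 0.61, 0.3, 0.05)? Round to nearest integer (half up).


R = 255 × (1-C) × (1-K) = 255 × 0.07 × 0.95 = 16.9575 → 17
G = 255 × (1-M) × (1-K) = 255 × 0.39 × 0.95 = 94.4775 → 94
B = 255 × (1-Y) × (1-K) = 255 × 0.70 × 0.95 = 169.575 → 170
= RGB(17, 94, 170)


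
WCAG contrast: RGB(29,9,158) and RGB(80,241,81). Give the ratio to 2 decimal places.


Linearize each sRGB channel c=v/255: c/12.92 if c ≤ 0.04045 else ((c+0.055)/1.055)^2.4
L = 0.2126×R_lin + 0.7152×G_lin + 0.0722×B_lin
Color 1 (29,9,158):
  R=29: 29/255≈0.1137 > 0.04045 → ((0.1137+0.055)/1.055)^2.4 ≈ 0.01229
  G=9: 9/255≈0.0353 ≤ 0.04045 → 0.0353/12.92 ≈ 0.00273
  B=158: 158/255≈0.6196 > 0.04045 → ((0.6196+0.055)/1.055)^2.4 ≈ 0.34191
  L1 = 0.2126×0.01229 + 0.7152×0.00273 + 0.0722×0.34191 ≈ 0.02925
Color 2 (80,241,81):
  R=80: 80/255≈0.3137 > 0.04045 → ((0.3137+0.055)/1.055)^2.4 ≈ 0.08022
  G=241: 241/255≈0.9451 > 0.04045 → ((0.9451+0.055)/1.055)^2.4 ≈ 0.87962
  B=81: 81/255≈0.3176 > 0.04045 → ((0.3176+0.055)/1.055)^2.4 ≈ 0.08228
  L2 = 0.2126×0.08022 + 0.7152×0.87962 + 0.0722×0.08228 ≈ 0.65210
Lighter = 0.65210, Darker = 0.02925
Ratio = (L_lighter + 0.05) / (L_darker + 0.05)
Ratio = (0.65210 + 0.05) / (0.02925 + 0.05) = 0.70210 / 0.07925 ≈ 8.8591
Ratio ≈ 8.86:1


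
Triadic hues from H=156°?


Triadic: equally spaced at 120° intervals
H1 = 156°
H2 = (156 + 120) mod 360 = 276°
H3 = (156 + 240) mod 360 = 36°
Triadic = 156°, 276°, 36°


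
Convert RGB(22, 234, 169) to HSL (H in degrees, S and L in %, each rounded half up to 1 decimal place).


Normalize: R'=22/255≈0.0863, G'=234/255≈0.9176, B'=169/255≈0.6627
Max=234/255, Min=22/255, Δ=Max-Min=212/255
L = (Max+Min)/2 = (234+22)/510 = 256/510 = 0.50196… → L = 50.2%
L > 0.5 → S = Δ/(2-Max-Min) = 212/(510-234-22) = 212/254 = 0.83464… → S = 83.5%
(the 1/255 factors cancel in S and H, so raw channel differences can be used)
Max is G' → H = 60 × ((B-R)/Δ + 2) = 60 × ((169-22)/212 + 2)
  147/212 + 2 = 0.6933… + 2 = 2.6933…
  H = 60 × 2.6933… = 161.603…° → H = 161.6°
= HSL(161.6°, 83.5%, 50.2%)


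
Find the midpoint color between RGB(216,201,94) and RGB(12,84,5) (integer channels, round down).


Midpoint: each channel = ⌊(C₁+C₂)/2⌋
R: ⌊(216+12)/2⌋ = 114
G: ⌊(201+84)/2⌋ = 142
B: ⌊(94+5)/2⌋ = 49
= RGB(114, 142, 49)


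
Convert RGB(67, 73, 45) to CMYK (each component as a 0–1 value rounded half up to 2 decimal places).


R'=67/255≈0.2627, G'=73/255≈0.2863, B'=45/255≈0.1765
K = 1 - max(R',G',B') = 1 - 73/255 = 182/255 = 0.71372… → 0.71
(1-R'-K)/(1-K) simplifies to (max-R)/max with max = 73:
C = (73-67)/73 = 6/73 = 0.08219… → 0.08
M = (73-73)/73 = 0/73 = 0 → 0.00
Y = (73-45)/73 = 28/73 = 0.38356… → 0.38
= CMYK(0.08, 0.00, 0.38, 0.71)


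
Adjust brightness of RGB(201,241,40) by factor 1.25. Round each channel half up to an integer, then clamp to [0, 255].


Multiply each channel by 1.25, round half up, clamp to [0, 255]
R: 201×1.25 = 251.25 → round → 251
G: 241×1.25 = 301.25 → round → 301 → clamp → 255
B: 40×1.25 = 50
= RGB(251, 255, 50)


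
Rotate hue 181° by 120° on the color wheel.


New hue = (H + rotation) mod 360
New hue = (181 + 120) mod 360
= 301 mod 360
= 301°


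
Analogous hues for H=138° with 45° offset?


Base hue: 138°
Left analog: (138 - 45) mod 360 = 93°
Right analog: (138 + 45) mod 360 = 183°
Analogous hues = 93° and 183°


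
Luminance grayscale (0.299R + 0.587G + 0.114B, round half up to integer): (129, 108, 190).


Gray = 0.299×R + 0.587×G + 0.114×B
Gray = 0.299×129 + 0.587×108 + 0.114×190
Gray = 38.571 + 63.396 + 21.660
Gray = 123.627 → round half up → 124
Gray = 124


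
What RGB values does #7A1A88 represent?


7A → 122 (R)
1A → 26 (G)
88 → 136 (B)
= RGB(122, 26, 136)


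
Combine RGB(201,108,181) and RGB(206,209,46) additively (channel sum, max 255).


Additive: each channel = min(255, C₁+C₂)
R: 201+206 = 407 → 255
G: 108+209 = 317 → 255
B: 181+46 = 227 → 227
= RGB(255, 255, 227)


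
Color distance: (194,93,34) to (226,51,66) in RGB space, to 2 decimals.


d = √[(R₁-R₂)² + (G₁-G₂)² + (B₁-B₂)²]
d = √[(194-226)² + (93-51)² + (34-66)²]
d = √[1024 + 1764 + 1024]
d = √3812
d ≈ 61.74


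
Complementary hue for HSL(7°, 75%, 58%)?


Complement = opposite side of color wheel = hue + 180°
H' = (7 + 180) mod 360 = 187°
S and L unchanged.
= HSL(187°, 75%, 58%)


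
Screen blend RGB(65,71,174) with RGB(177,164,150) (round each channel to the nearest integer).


Screen: C = 255 - (255-A)×(255-B)/255, rounded to nearest integer
R: 255 - (255-65)×(255-177)/255 = 255 - 14820/255 ≈ 255 - 58.118 = 196.882 → 197
G: 255 - (255-71)×(255-164)/255 = 255 - 16744/255 ≈ 255 - 65.663 = 189.337 → 189
B: 255 - (255-174)×(255-150)/255 = 255 - 8505/255 ≈ 255 - 33.353 = 221.647 → 222
= RGB(197, 189, 222)


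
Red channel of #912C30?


Color: #912C30
R = 91 = 145
G = 2C = 44
B = 30 = 48
Red = 145


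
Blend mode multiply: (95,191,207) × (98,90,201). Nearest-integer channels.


Multiply: C = A×B/255, rounded to nearest integer
R: 95×98/255 = 9310/255 ≈ 36.510 → 37
G: 191×90/255 = 17190/255 ≈ 67.412 → 67
B: 207×201/255 = 41607/255 ≈ 163.165 → 163
= RGB(37, 67, 163)


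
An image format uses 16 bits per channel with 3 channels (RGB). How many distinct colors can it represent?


Total bits = 16 bits/channel × 3 channels = 48 bits
Distinct colors = 2^48
= 281,474,976,710,656 colors


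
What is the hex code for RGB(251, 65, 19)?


R = 251 → FB (hex)
G = 65 → 41 (hex)
B = 19 → 13 (hex)
Hex = #FB4113


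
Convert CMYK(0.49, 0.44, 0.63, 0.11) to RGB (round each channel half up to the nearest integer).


R = 255 × (1-C) × (1-K) = 255 × 0.51 × 0.89 = 115.7445 → 116
G = 255 × (1-M) × (1-K) = 255 × 0.56 × 0.89 = 127.092 → 127
B = 255 × (1-Y) × (1-K) = 255 × 0.37 × 0.89 = 83.9715 → 84
= RGB(116, 127, 84)


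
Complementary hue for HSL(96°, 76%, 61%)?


Complement = opposite side of color wheel = hue + 180°
H' = (96 + 180) mod 360 = 276°
S and L unchanged.
= HSL(276°, 76%, 61%)


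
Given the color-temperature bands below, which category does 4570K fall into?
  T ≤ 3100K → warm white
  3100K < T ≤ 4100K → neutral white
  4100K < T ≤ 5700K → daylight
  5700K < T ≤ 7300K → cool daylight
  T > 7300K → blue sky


Temperature: 4570K
4100K < 4570K ≤ 5700K → daylight
Classification: daylight


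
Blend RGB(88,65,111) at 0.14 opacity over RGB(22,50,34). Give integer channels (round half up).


C = α×F + (1-α)×B, with 1-α = 0.86
R: 0.14×88 + 0.86×22 = 12.32 + 18.92 = 31.24 → 31
G: 0.14×65 + 0.86×50 = 9.10 + 43.00 = 52.10 → 52
B: 0.14×111 + 0.86×34 = 15.54 + 29.24 = 44.78 → 45
= RGB(31, 52, 45)


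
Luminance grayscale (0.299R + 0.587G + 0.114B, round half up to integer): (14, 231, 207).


Gray = 0.299×R + 0.587×G + 0.114×B
Gray = 0.299×14 + 0.587×231 + 0.114×207
Gray = 4.186 + 135.597 + 23.598
Gray = 163.381 → round half up → 163
Gray = 163


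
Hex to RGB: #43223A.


43 → 67 (R)
22 → 34 (G)
3A → 58 (B)
= RGB(67, 34, 58)


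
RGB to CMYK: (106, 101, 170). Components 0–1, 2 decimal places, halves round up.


R'=106/255≈0.4157, G'=101/255≈0.3961, B'=170/255≈0.6667
K = 1 - max(R',G',B') = 1 - 170/255 = 85/255 = 0.33333… → 0.33
(1-R'-K)/(1-K) simplifies to (max-R)/max with max = 170:
C = (170-106)/170 = 64/170 = 0.37647… → 0.38
M = (170-101)/170 = 69/170 = 0.40588… → 0.41
Y = (170-170)/170 = 0/170 = 0 → 0.00
= CMYK(0.38, 0.41, 0.00, 0.33)


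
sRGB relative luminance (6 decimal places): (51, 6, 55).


Linearize each channel (sRGB transfer function): c = v/255; c_lin = c/12.92 if c ≤ 0.04045, else ((c+0.055)/1.055)^2.4
  R: 51/255 ≈ 0.200000 > 0.04045 → ((0.200000+0.055)/1.055)^2.4 ≈ 0.033105
  G: 6/255 ≈ 0.023529 ≤ 0.04045 → 0.023529/12.92 ≈ 0.001821
  B: 55/255 ≈ 0.215686 > 0.04045 → ((0.215686+0.055)/1.055)^2.4 ≈ 0.038204
R_lin = 0.033105, G_lin = 0.001821, B_lin = 0.038204
L = 0.2126×R + 0.7152×G + 0.0722×B
L = 0.2126×0.033105 + 0.7152×0.001821 + 0.0722×0.038204
L ≈ 0.011099


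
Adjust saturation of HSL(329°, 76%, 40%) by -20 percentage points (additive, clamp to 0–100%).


Original S = 76%
Adjustment = -20 percentage points
New S = 76 + (-20) = 56
Clamp to [0, 100] → 56
= HSL(329°, 56%, 40%)


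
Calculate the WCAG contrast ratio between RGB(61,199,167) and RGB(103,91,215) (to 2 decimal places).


Linearize each sRGB channel c=v/255: c/12.92 if c ≤ 0.04045 else ((c+0.055)/1.055)^2.4
L = 0.2126×R_lin + 0.7152×G_lin + 0.0722×B_lin
Color 1 (61,199,167):
  R=61: 61/255≈0.2392 > 0.04045 → ((0.2392+0.055)/1.055)^2.4 ≈ 0.04667
  G=199: 199/255≈0.7804 > 0.04045 → ((0.7804+0.055)/1.055)^2.4 ≈ 0.57112
  B=167: 167/255≈0.6549 > 0.04045 → ((0.6549+0.055)/1.055)^2.4 ≈ 0.38643
  L1 = 0.2126×0.04667 + 0.7152×0.57112 + 0.0722×0.38643 ≈ 0.44629
Color 2 (103,91,215):
  R=103: 103/255≈0.4039 > 0.04045 → ((0.4039+0.055)/1.055)^2.4 ≈ 0.13563
  G=91: 91/255≈0.3569 > 0.04045 → ((0.3569+0.055)/1.055)^2.4 ≈ 0.10462
  B=215: 215/255≈0.8431 > 0.04045 → ((0.8431+0.055)/1.055)^2.4 ≈ 0.67954
  L2 = 0.2126×0.13563 + 0.7152×0.10462 + 0.0722×0.67954 ≈ 0.15272
Lighter = 0.44629, Darker = 0.15272
Ratio = (L_lighter + 0.05) / (L_darker + 0.05)
Ratio = (0.44629 + 0.05) / (0.15272 + 0.05) = 0.49629 / 0.20272 ≈ 2.4481
Ratio ≈ 2.45:1


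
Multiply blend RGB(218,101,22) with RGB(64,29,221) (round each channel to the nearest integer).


Multiply: C = A×B/255, rounded to nearest integer
R: 218×64/255 = 13952/255 ≈ 54.714 → 55
G: 101×29/255 = 2929/255 ≈ 11.486 → 11
B: 22×221/255 = 4862/255 ≈ 19.067 → 19
= RGB(55, 11, 19)


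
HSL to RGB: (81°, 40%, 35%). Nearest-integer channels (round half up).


H=81°, S=0.40, L=0.35
C = (1-|2L-1|)×S = (1-|-0.30|)×0.40 = 0.28
H' = H/60 = 81/60 ≈ 1.3500; X = C×(1-|H' mod 2 - 1|) = 0.182
m = L - C/2 = 0.35 - 0.14 = 0.21
Sector ⌊H'⌋ = 1 → (R',G',B') = (0.182, 0.28, 0.0)
RGB = ((R'+m)×255, (G'+m)×255, (B'+m)×255) = (99.96, 124.95, 53.55)
Round half up → RGB(100, 125, 54)


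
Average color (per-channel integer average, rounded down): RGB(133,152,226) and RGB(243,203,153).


Midpoint: each channel = ⌊(C₁+C₂)/2⌋
R: ⌊(133+243)/2⌋ = 188
G: ⌊(152+203)/2⌋ = 177
B: ⌊(226+153)/2⌋ = 189
= RGB(188, 177, 189)


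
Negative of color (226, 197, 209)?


Invert: (255-R, 255-G, 255-B)
R: 255-226 = 29
G: 255-197 = 58
B: 255-209 = 46
= RGB(29, 58, 46)


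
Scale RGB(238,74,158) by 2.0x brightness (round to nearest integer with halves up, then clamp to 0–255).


Multiply each channel by 2.0, round half up, clamp to [0, 255]
R: 238×2.0 = 476 → clamp → 255
G: 74×2.0 = 148
B: 158×2.0 = 316 → clamp → 255
= RGB(255, 148, 255)


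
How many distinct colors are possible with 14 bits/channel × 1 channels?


Total bits = 14 bits/channel × 1 channels = 14 bits
Distinct colors = 2^14
= 16,384 colors


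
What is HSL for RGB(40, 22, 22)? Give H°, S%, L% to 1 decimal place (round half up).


Normalize: R'=40/255≈0.1569, G'=22/255≈0.0863, B'=22/255≈0.0863
Max=40/255, Min=22/255, Δ=Max-Min=18/255
L = (Max+Min)/2 = (40+22)/510 = 62/510 = 0.12156… → L = 12.2%
L ≤ 0.5 → S = Δ/(Max+Min) = 18/(40+22) = 18/62 = 0.29032… → S = 29.0%
(the 1/255 factors cancel in S and H, so raw channel differences can be used)
Max is R' → H = 60 × (((G-B)/Δ) mod 6) = 60 × (((22-22)/18) mod 6)
  0/18 = 0
  H = 60 × 0 = 0° → H = 0.0°
= HSL(0.0°, 29.0%, 12.2%)


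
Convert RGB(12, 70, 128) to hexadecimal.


R = 12 → 0C (hex)
G = 70 → 46 (hex)
B = 128 → 80 (hex)
Hex = #0C4680


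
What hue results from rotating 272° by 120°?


New hue = (H + rotation) mod 360
New hue = (272 + 120) mod 360
= 392 mod 360
= 32°


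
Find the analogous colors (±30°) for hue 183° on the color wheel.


Base hue: 183°
Left analog: (183 - 30) mod 360 = 153°
Right analog: (183 + 30) mod 360 = 213°
Analogous hues = 153° and 213°


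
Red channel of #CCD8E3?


Color: #CCD8E3
R = CC = 204
G = D8 = 216
B = E3 = 227
Red = 204


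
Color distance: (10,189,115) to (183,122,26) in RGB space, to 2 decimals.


d = √[(R₁-R₂)² + (G₁-G₂)² + (B₁-B₂)²]
d = √[(10-183)² + (189-122)² + (115-26)²]
d = √[29929 + 4489 + 7921]
d = √42339
d ≈ 205.76


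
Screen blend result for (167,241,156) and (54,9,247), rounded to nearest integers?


Screen: C = 255 - (255-A)×(255-B)/255, rounded to nearest integer
R: 255 - (255-167)×(255-54)/255 = 255 - 17688/255 ≈ 255 - 69.365 = 185.635 → 186
G: 255 - (255-241)×(255-9)/255 = 255 - 3444/255 ≈ 255 - 13.506 = 241.494 → 241
B: 255 - (255-156)×(255-247)/255 = 255 - 792/255 ≈ 255 - 3.106 = 251.894 → 252
= RGB(186, 241, 252)


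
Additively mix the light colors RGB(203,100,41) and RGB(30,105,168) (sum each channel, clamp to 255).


Additive: each channel = min(255, C₁+C₂)
R: 203+30 = 233 → 233
G: 100+105 = 205 → 205
B: 41+168 = 209 → 209
= RGB(233, 205, 209)


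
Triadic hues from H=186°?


Triadic: equally spaced at 120° intervals
H1 = 186°
H2 = (186 + 120) mod 360 = 306°
H3 = (186 + 240) mod 360 = 66°
Triadic = 186°, 306°, 66°


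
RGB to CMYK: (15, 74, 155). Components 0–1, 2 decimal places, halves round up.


R'=15/255≈0.0588, G'=74/255≈0.2902, B'=155/255≈0.6078
K = 1 - max(R',G',B') = 1 - 155/255 = 100/255 = 0.39215… → 0.39
(1-R'-K)/(1-K) simplifies to (max-R)/max with max = 155:
C = (155-15)/155 = 140/155 = 0.90322… → 0.90
M = (155-74)/155 = 81/155 = 0.52258… → 0.52
Y = (155-155)/155 = 0/155 = 0 → 0.00
= CMYK(0.90, 0.52, 0.00, 0.39)


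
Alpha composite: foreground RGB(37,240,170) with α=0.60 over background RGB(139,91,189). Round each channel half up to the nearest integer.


C = α×F + (1-α)×B, with 1-α = 0.40
R: 0.60×37 + 0.40×139 = 22.20 + 55.60 = 77.80 → 78
G: 0.60×240 + 0.40×91 = 144.00 + 36.40 = 180.40 → 180
B: 0.60×170 + 0.40×189 = 102.00 + 75.60 = 177.60 → 178
= RGB(78, 180, 178)


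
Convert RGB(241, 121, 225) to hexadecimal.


R = 241 → F1 (hex)
G = 121 → 79 (hex)
B = 225 → E1 (hex)
Hex = #F179E1


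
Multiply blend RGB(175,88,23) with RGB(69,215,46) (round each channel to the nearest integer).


Multiply: C = A×B/255, rounded to nearest integer
R: 175×69/255 = 12075/255 ≈ 47.353 → 47
G: 88×215/255 = 18920/255 ≈ 74.196 → 74
B: 23×46/255 = 1058/255 ≈ 4.149 → 4
= RGB(47, 74, 4)


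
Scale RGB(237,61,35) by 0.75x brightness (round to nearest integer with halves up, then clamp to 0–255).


Multiply each channel by 0.75, round half up, clamp to [0, 255]
R: 237×0.75 = 177.75 → round → 178
G: 61×0.75 = 45.75 → round → 46
B: 35×0.75 = 26.25 → round → 26
= RGB(178, 46, 26)


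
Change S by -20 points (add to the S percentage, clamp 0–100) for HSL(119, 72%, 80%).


Original S = 72%
Adjustment = -20 percentage points
New S = 72 + (-20) = 52
Clamp to [0, 100] → 52
= HSL(119°, 52%, 80%)


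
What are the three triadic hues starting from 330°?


Triadic: equally spaced at 120° intervals
H1 = 330°
H2 = (330 + 120) mod 360 = 90°
H3 = (330 + 240) mod 360 = 210°
Triadic = 330°, 90°, 210°


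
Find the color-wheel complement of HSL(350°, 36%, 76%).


Complement = opposite side of color wheel = hue + 180°
H' = (350 + 180) mod 360 = 170°
S and L unchanged.
= HSL(170°, 36%, 76%)


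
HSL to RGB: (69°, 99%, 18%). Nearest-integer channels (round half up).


H=69°, S=0.99, L=0.18
C = (1-|2L-1|)×S = (1-|-0.64|)×0.99 = 0.3564
H' = H/60 = 69/60 ≈ 1.1500; X = C×(1-|H' mod 2 - 1|) = 0.30294
m = L - C/2 = 0.18 - 0.1782 = 0.0018
Sector ⌊H'⌋ = 1 → (R',G',B') = (0.30294, 0.3564, 0.0)
RGB = ((R'+m)×255, (G'+m)×255, (B'+m)×255) = (77.7087, 91.341, 0.459)
Round half up → RGB(78, 91, 0)


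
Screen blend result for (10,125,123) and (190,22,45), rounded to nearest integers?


Screen: C = 255 - (255-A)×(255-B)/255, rounded to nearest integer
R: 255 - (255-10)×(255-190)/255 = 255 - 15925/255 ≈ 255 - 62.451 = 192.549 → 193
G: 255 - (255-125)×(255-22)/255 = 255 - 30290/255 ≈ 255 - 118.784 = 136.216 → 136
B: 255 - (255-123)×(255-45)/255 = 255 - 27720/255 ≈ 255 - 108.706 = 146.294 → 146
= RGB(193, 136, 146)


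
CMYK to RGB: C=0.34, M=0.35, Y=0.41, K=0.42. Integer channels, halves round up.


R = 255 × (1-C) × (1-K) = 255 × 0.66 × 0.58 = 97.614 → 98
G = 255 × (1-M) × (1-K) = 255 × 0.65 × 0.58 = 96.135 → 96
B = 255 × (1-Y) × (1-K) = 255 × 0.59 × 0.58 = 87.261 → 87
= RGB(98, 96, 87)


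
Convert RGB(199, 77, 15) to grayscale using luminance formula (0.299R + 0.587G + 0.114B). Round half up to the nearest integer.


Gray = 0.299×R + 0.587×G + 0.114×B
Gray = 0.299×199 + 0.587×77 + 0.114×15
Gray = 59.501 + 45.199 + 1.710
Gray = 106.410 → round half up → 106
Gray = 106


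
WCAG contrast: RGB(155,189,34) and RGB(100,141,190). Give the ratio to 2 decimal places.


Linearize each sRGB channel c=v/255: c/12.92 if c ≤ 0.04045 else ((c+0.055)/1.055)^2.4
L = 0.2126×R_lin + 0.7152×G_lin + 0.0722×B_lin
Color 1 (155,189,34):
  R=155: 155/255≈0.6078 > 0.04045 → ((0.6078+0.055)/1.055)^2.4 ≈ 0.32778
  G=189: 189/255≈0.7412 > 0.04045 → ((0.7412+0.055)/1.055)^2.4 ≈ 0.50888
  B=34: 34/255≈0.1333 > 0.04045 → ((0.1333+0.055)/1.055)^2.4 ≈ 0.01600
  L1 = 0.2126×0.32778 + 0.7152×0.50888 + 0.0722×0.01600 ≈ 0.43479
Color 2 (100,141,190):
  R=100: 100/255≈0.3922 > 0.04045 → ((0.3922+0.055)/1.055)^2.4 ≈ 0.12744
  G=141: 141/255≈0.5529 > 0.04045 → ((0.5529+0.055)/1.055)^2.4 ≈ 0.26636
  B=190: 190/255≈0.7451 > 0.04045 → ((0.7451+0.055)/1.055)^2.4 ≈ 0.51492
  L2 = 0.2126×0.12744 + 0.7152×0.26636 + 0.0722×0.51492 ≈ 0.25477
Lighter = 0.43479, Darker = 0.25477
Ratio = (L_lighter + 0.05) / (L_darker + 0.05)
Ratio = (0.43479 + 0.05) / (0.25477 + 0.05) = 0.48479 / 0.30477 ≈ 1.5907
Ratio ≈ 1.59:1


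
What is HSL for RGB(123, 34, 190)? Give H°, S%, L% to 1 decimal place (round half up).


Normalize: R'=123/255≈0.4824, G'=34/255≈0.1333, B'=190/255≈0.7451
Max=190/255, Min=34/255, Δ=Max-Min=156/255
L = (Max+Min)/2 = (190+34)/510 = 224/510 = 0.43921… → L = 43.9%
L ≤ 0.5 → S = Δ/(Max+Min) = 156/(190+34) = 156/224 = 0.69642… → S = 69.6%
(the 1/255 factors cancel in S and H, so raw channel differences can be used)
Max is B' → H = 60 × ((R-G)/Δ + 4) = 60 × ((123-34)/156 + 4)
  89/156 + 4 = 0.5705… + 4 = 4.5705…
  H = 60 × 4.5705… = 274.230…° → H = 274.2°
= HSL(274.2°, 69.6%, 43.9%)


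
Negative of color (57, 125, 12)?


Invert: (255-R, 255-G, 255-B)
R: 255-57 = 198
G: 255-125 = 130
B: 255-12 = 243
= RGB(198, 130, 243)


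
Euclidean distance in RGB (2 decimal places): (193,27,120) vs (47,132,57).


d = √[(R₁-R₂)² + (G₁-G₂)² + (B₁-B₂)²]
d = √[(193-47)² + (27-132)² + (120-57)²]
d = √[21316 + 11025 + 3969]
d = √36310
d ≈ 190.55


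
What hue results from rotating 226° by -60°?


New hue = (H + rotation) mod 360
New hue = (226 -60) mod 360
= 166 mod 360
= 166°


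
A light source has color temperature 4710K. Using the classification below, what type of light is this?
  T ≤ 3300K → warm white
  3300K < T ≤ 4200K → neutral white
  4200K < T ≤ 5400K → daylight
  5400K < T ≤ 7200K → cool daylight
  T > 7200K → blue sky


Temperature: 4710K
4200K < 4710K ≤ 5400K → daylight
Classification: daylight


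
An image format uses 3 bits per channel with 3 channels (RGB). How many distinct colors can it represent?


Total bits = 3 bits/channel × 3 channels = 9 bits
Distinct colors = 2^9
= 512 colors


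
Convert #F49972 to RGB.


F4 → 244 (R)
99 → 153 (G)
72 → 114 (B)
= RGB(244, 153, 114)


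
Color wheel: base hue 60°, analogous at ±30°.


Base hue: 60°
Left analog: (60 - 30) mod 360 = 30°
Right analog: (60 + 30) mod 360 = 90°
Analogous hues = 30° and 90°


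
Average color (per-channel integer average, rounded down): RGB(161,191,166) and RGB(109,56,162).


Midpoint: each channel = ⌊(C₁+C₂)/2⌋
R: ⌊(161+109)/2⌋ = 135
G: ⌊(191+56)/2⌋ = 123
B: ⌊(166+162)/2⌋ = 164
= RGB(135, 123, 164)


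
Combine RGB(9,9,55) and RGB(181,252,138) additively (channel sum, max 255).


Additive: each channel = min(255, C₁+C₂)
R: 9+181 = 190 → 190
G: 9+252 = 261 → 255
B: 55+138 = 193 → 193
= RGB(190, 255, 193)


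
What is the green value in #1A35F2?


Color: #1A35F2
R = 1A = 26
G = 35 = 53
B = F2 = 242
Green = 53


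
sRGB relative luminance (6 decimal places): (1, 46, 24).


Linearize each channel (sRGB transfer function): c = v/255; c_lin = c/12.92 if c ≤ 0.04045, else ((c+0.055)/1.055)^2.4
  R: 1/255 ≈ 0.003922 ≤ 0.04045 → 0.003922/12.92 ≈ 0.000304
  G: 46/255 ≈ 0.180392 > 0.04045 → ((0.180392+0.055)/1.055)^2.4 ≈ 0.027321
  B: 24/255 ≈ 0.094118 > 0.04045 → ((0.094118+0.055)/1.055)^2.4 ≈ 0.009134
R_lin = 0.000304, G_lin = 0.027321, B_lin = 0.009134
L = 0.2126×R + 0.7152×G + 0.0722×B
L = 0.2126×0.000304 + 0.7152×0.027321 + 0.0722×0.009134
L ≈ 0.020264


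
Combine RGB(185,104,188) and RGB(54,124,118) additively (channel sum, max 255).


Additive: each channel = min(255, C₁+C₂)
R: 185+54 = 239 → 239
G: 104+124 = 228 → 228
B: 188+118 = 306 → 255
= RGB(239, 228, 255)


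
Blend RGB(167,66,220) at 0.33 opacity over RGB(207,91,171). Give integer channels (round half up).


C = α×F + (1-α)×B, with 1-α = 0.67
R: 0.33×167 + 0.67×207 = 55.11 + 138.69 = 193.80 → 194
G: 0.33×66 + 0.67×91 = 21.78 + 60.97 = 82.75 → 83
B: 0.33×220 + 0.67×171 = 72.60 + 114.57 = 187.17 → 187
= RGB(194, 83, 187)


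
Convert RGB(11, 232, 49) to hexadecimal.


R = 11 → 0B (hex)
G = 232 → E8 (hex)
B = 49 → 31 (hex)
Hex = #0BE831


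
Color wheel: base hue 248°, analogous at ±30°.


Base hue: 248°
Left analog: (248 - 30) mod 360 = 218°
Right analog: (248 + 30) mod 360 = 278°
Analogous hues = 218° and 278°


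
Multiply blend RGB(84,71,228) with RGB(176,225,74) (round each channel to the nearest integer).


Multiply: C = A×B/255, rounded to nearest integer
R: 84×176/255 = 14784/255 ≈ 57.976 → 58
G: 71×225/255 = 15975/255 ≈ 62.647 → 63
B: 228×74/255 = 16872/255 ≈ 66.165 → 66
= RGB(58, 63, 66)


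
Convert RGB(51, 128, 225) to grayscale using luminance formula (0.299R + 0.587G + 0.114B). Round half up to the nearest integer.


Gray = 0.299×R + 0.587×G + 0.114×B
Gray = 0.299×51 + 0.587×128 + 0.114×225
Gray = 15.249 + 75.136 + 25.650
Gray = 116.035 → round half up → 116
Gray = 116


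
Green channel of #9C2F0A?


Color: #9C2F0A
R = 9C = 156
G = 2F = 47
B = 0A = 10
Green = 47


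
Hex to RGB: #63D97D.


63 → 99 (R)
D9 → 217 (G)
7D → 125 (B)
= RGB(99, 217, 125)


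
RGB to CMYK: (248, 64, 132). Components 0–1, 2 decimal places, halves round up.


R'=248/255≈0.9725, G'=64/255≈0.2510, B'=132/255≈0.5176
K = 1 - max(R',G',B') = 1 - 248/255 = 7/255 = 0.02745… → 0.03
(1-R'-K)/(1-K) simplifies to (max-R)/max with max = 248:
C = (248-248)/248 = 0/248 = 0 → 0.00
M = (248-64)/248 = 184/248 = 0.74193… → 0.74
Y = (248-132)/248 = 116/248 = 0.46774… → 0.47
= CMYK(0.00, 0.74, 0.47, 0.03)


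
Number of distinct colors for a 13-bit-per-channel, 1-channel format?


Total bits = 13 bits/channel × 1 channels = 13 bits
Distinct colors = 2^13
= 8,192 colors


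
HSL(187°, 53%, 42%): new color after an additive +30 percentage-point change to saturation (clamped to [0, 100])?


Original S = 53%
Adjustment = +30 percentage points
New S = 53 + (30) = 83
Clamp to [0, 100] → 83
= HSL(187°, 83%, 42%)


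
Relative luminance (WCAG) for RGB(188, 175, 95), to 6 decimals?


Linearize each channel (sRGB transfer function): c = v/255; c_lin = c/12.92 if c ≤ 0.04045, else ((c+0.055)/1.055)^2.4
  R: 188/255 ≈ 0.737255 > 0.04045 → ((0.737255+0.055)/1.055)^2.4 ≈ 0.502886
  G: 175/255 ≈ 0.686275 > 0.04045 → ((0.686275+0.055)/1.055)^2.4 ≈ 0.428690
  B: 95/255 ≈ 0.372549 > 0.04045 → ((0.372549+0.055)/1.055)^2.4 ≈ 0.114435
R_lin = 0.502886, G_lin = 0.428690, B_lin = 0.114435
L = 0.2126×R + 0.7152×G + 0.0722×B
L = 0.2126×0.502886 + 0.7152×0.428690 + 0.0722×0.114435
L ≈ 0.421775


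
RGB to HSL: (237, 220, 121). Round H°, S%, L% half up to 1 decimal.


Normalize: R'=237/255≈0.9294, G'=220/255≈0.8627, B'=121/255≈0.4745
Max=237/255, Min=121/255, Δ=Max-Min=116/255
L = (Max+Min)/2 = (237+121)/510 = 358/510 = 0.70196… → L = 70.2%
L > 0.5 → S = Δ/(2-Max-Min) = 116/(510-237-121) = 116/152 = 0.76315… → S = 76.3%
(the 1/255 factors cancel in S and H, so raw channel differences can be used)
Max is R' → H = 60 × (((G-B)/Δ) mod 6) = 60 × (((220-121)/116) mod 6)
  99/116 = 0.8534…
  H = 60 × 0.8534… = 51.206…° → H = 51.2°
= HSL(51.2°, 76.3%, 70.2%)


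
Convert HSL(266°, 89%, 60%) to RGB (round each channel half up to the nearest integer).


H=266°, S=0.89, L=0.60
C = (1-|2L-1|)×S = (1-|0.20|)×0.89 = 0.712
H' = H/60 = 266/60 ≈ 4.4333; X = C×(1-|H' mod 2 - 1|) ≈ 0.3085
m = L - C/2 = 0.60 - 0.356 = 0.244
Sector ⌊H'⌋ = 4 → (R',G',B') = (≈0.3085, 0.0, 0.712)
RGB = ((R'+m)×255, (G'+m)×255, (B'+m)×255) = (140.896, 62.22, 243.78)
Round half up → RGB(141, 62, 244)


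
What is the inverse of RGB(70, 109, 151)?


Invert: (255-R, 255-G, 255-B)
R: 255-70 = 185
G: 255-109 = 146
B: 255-151 = 104
= RGB(185, 146, 104)


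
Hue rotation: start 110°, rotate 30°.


New hue = (H + rotation) mod 360
New hue = (110 + 30) mod 360
= 140 mod 360
= 140°


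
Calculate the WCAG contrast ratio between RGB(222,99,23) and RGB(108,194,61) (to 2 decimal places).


Linearize each sRGB channel c=v/255: c/12.92 if c ≤ 0.04045 else ((c+0.055)/1.055)^2.4
L = 0.2126×R_lin + 0.7152×G_lin + 0.0722×B_lin
Color 1 (222,99,23):
  R=222: 222/255≈0.8706 > 0.04045 → ((0.8706+0.055)/1.055)^2.4 ≈ 0.73046
  G=99: 99/255≈0.3882 > 0.04045 → ((0.3882+0.055)/1.055)^2.4 ≈ 0.12477
  B=23: 23/255≈0.0902 > 0.04045 → ((0.0902+0.055)/1.055)^2.4 ≈ 0.00857
  L1 = 0.2126×0.73046 + 0.7152×0.12477 + 0.0722×0.00857 ≈ 0.24515
Color 2 (108,194,61):
  R=108: 108/255≈0.4235 > 0.04045 → ((0.4235+0.055)/1.055)^2.4 ≈ 0.14996
  G=194: 194/255≈0.7608 > 0.04045 → ((0.7608+0.055)/1.055)^2.4 ≈ 0.53948
  B=61: 61/255≈0.2392 > 0.04045 → ((0.2392+0.055)/1.055)^2.4 ≈ 0.04667
  L2 = 0.2126×0.14996 + 0.7152×0.53948 + 0.0722×0.04667 ≈ 0.42109
Lighter = 0.42109, Darker = 0.24515
Ratio = (L_lighter + 0.05) / (L_darker + 0.05)
Ratio = (0.42109 + 0.05) / (0.24515 + 0.05) = 0.47109 / 0.29515 ≈ 1.5961
Ratio ≈ 1.60:1


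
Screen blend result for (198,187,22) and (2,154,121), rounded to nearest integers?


Screen: C = 255 - (255-A)×(255-B)/255, rounded to nearest integer
R: 255 - (255-198)×(255-2)/255 = 255 - 14421/255 ≈ 255 - 56.553 = 198.447 → 198
G: 255 - (255-187)×(255-154)/255 = 255 - 6868/255 ≈ 255 - 26.933 = 228.067 → 228
B: 255 - (255-22)×(255-121)/255 = 255 - 31222/255 ≈ 255 - 122.439 = 132.561 → 133
= RGB(198, 228, 133)


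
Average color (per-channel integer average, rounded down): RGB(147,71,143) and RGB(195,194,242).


Midpoint: each channel = ⌊(C₁+C₂)/2⌋
R: ⌊(147+195)/2⌋ = 171
G: ⌊(71+194)/2⌋ = 132
B: ⌊(143+242)/2⌋ = 192
= RGB(171, 132, 192)


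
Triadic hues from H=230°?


Triadic: equally spaced at 120° intervals
H1 = 230°
H2 = (230 + 120) mod 360 = 350°
H3 = (230 + 240) mod 360 = 110°
Triadic = 230°, 350°, 110°


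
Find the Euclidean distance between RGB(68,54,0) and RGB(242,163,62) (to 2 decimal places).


d = √[(R₁-R₂)² + (G₁-G₂)² + (B₁-B₂)²]
d = √[(68-242)² + (54-163)² + (0-62)²]
d = √[30276 + 11881 + 3844]
d = √46001
d ≈ 214.48


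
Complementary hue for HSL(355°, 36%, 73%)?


Complement = opposite side of color wheel = hue + 180°
H' = (355 + 180) mod 360 = 175°
S and L unchanged.
= HSL(175°, 36%, 73%)


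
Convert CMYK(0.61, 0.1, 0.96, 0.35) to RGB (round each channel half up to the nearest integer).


R = 255 × (1-C) × (1-K) = 255 × 0.39 × 0.65 = 64.6425 → 65
G = 255 × (1-M) × (1-K) = 255 × 0.90 × 0.65 = 149.175 → 149
B = 255 × (1-Y) × (1-K) = 255 × 0.04 × 0.65 = 6.63 → 7
= RGB(65, 149, 7)


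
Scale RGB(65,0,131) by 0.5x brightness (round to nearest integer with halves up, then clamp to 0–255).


Multiply each channel by 0.5, round half up, clamp to [0, 255]
R: 65×0.5 = 32.5 → round → 33
G: 0×0.5 = 0
B: 131×0.5 = 65.5 → round → 66
= RGB(33, 0, 66)


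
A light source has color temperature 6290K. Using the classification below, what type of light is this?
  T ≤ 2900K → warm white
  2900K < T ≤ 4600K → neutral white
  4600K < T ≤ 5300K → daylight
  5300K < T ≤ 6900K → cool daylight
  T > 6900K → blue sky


Temperature: 6290K
5300K < 6290K ≤ 6900K → cool daylight
Classification: cool daylight


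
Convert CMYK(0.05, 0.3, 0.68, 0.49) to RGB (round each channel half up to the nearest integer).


R = 255 × (1-C) × (1-K) = 255 × 0.95 × 0.51 = 123.5475 → 124
G = 255 × (1-M) × (1-K) = 255 × 0.70 × 0.51 = 91.035 → 91
B = 255 × (1-Y) × (1-K) = 255 × 0.32 × 0.51 = 41.616 → 42
= RGB(124, 91, 42)


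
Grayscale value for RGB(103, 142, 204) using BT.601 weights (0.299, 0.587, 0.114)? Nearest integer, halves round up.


Gray = 0.299×R + 0.587×G + 0.114×B
Gray = 0.299×103 + 0.587×142 + 0.114×204
Gray = 30.797 + 83.354 + 23.256
Gray = 137.407 → round half up → 137
Gray = 137


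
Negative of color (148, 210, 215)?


Invert: (255-R, 255-G, 255-B)
R: 255-148 = 107
G: 255-210 = 45
B: 255-215 = 40
= RGB(107, 45, 40)


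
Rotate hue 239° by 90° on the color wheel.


New hue = (H + rotation) mod 360
New hue = (239 + 90) mod 360
= 329 mod 360
= 329°


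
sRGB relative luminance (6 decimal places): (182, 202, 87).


Linearize each channel (sRGB transfer function): c = v/255; c_lin = c/12.92 if c ≤ 0.04045, else ((c+0.055)/1.055)^2.4
  R: 182/255 ≈ 0.713725 > 0.04045 → ((0.713725+0.055)/1.055)^2.4 ≈ 0.467784
  G: 202/255 ≈ 0.792157 > 0.04045 → ((0.792157+0.055)/1.055)^2.4 ≈ 0.590619
  B: 87/255 ≈ 0.341176 > 0.04045 → ((0.341176+0.055)/1.055)^2.4 ≈ 0.095307
R_lin = 0.467784, G_lin = 0.590619, B_lin = 0.095307
L = 0.2126×R + 0.7152×G + 0.0722×B
L = 0.2126×0.467784 + 0.7152×0.590619 + 0.0722×0.095307
L ≈ 0.528743


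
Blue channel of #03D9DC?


Color: #03D9DC
R = 03 = 3
G = D9 = 217
B = DC = 220
Blue = 220


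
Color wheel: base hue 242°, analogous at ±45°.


Base hue: 242°
Left analog: (242 - 45) mod 360 = 197°
Right analog: (242 + 45) mod 360 = 287°
Analogous hues = 197° and 287°
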